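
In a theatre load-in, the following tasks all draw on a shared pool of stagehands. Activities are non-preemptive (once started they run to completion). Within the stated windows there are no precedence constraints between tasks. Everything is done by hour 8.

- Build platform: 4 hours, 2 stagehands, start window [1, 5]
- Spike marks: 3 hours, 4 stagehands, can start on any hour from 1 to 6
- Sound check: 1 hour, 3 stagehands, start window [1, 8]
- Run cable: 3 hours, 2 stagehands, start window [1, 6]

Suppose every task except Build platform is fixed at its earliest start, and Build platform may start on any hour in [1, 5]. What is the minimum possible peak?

Build platform@1: h1:11  h2:8  h3:8  h4:2  h5:0  h6:0  h7:0  h8:0 → peak 11
Build platform@2: h1:9  h2:8  h3:8  h4:2  h5:2  h6:0  h7:0  h8:0 → peak 9
Build platform@3: h1:9  h2:6  h3:8  h4:2  h5:2  h6:2  h7:0  h8:0 → peak 9
Build platform@4: h1:9  h2:6  h3:6  h4:2  h5:2  h6:2  h7:2  h8:0 → peak 9
Build platform@5: h1:9  h2:6  h3:6  h4:0  h5:2  h6:2  h7:2  h8:2 → peak 9
Best is Build platform@2, peak 9.

9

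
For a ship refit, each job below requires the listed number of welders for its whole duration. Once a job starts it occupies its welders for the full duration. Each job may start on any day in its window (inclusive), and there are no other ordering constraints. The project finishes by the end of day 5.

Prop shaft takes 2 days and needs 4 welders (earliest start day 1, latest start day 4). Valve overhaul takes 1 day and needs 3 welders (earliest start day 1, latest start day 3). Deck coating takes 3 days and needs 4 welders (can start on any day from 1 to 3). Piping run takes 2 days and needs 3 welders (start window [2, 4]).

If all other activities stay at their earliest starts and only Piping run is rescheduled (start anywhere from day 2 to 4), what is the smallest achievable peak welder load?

11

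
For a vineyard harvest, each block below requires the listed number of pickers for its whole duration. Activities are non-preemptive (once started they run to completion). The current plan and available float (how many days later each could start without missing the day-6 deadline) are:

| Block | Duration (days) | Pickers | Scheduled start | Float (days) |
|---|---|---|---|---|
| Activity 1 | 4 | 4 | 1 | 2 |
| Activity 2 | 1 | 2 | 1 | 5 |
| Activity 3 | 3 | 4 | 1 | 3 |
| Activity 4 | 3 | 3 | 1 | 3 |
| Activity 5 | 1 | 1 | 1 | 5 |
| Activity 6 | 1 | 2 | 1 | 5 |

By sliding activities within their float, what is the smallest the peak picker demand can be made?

8

Early-start (Activity 1@1, Activity 2@1, Activity 3@1, Activity 4@1, Activity 5@1, Activity 6@1) gives peak 16: d1:16  d2:11  d3:11  d4:4  d5:0  d6:0.
Shift Activity 2→5, Activity 4→4, Activity 5→4, Activity 6→5.
Schedule Activity 1@1, Activity 2@5, Activity 3@1, Activity 4@4, Activity 5@4, Activity 6@5: d1:8  d2:8  d3:8  d4:8  d5:7  d6:3 — peak 8.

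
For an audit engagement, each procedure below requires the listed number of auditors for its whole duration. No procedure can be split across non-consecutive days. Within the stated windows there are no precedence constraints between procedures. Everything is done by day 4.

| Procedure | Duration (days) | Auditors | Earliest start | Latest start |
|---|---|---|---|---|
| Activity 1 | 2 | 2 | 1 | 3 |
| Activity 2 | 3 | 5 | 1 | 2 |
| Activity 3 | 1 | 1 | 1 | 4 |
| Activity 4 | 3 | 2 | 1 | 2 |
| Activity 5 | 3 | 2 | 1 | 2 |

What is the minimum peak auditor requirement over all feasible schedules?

11

Early-start (Activity 1@1, Activity 2@1, Activity 3@1, Activity 4@1, Activity 5@1) gives peak 12: d1:12  d2:11  d3:9  d4:0.
Shift Activity 5→2.
Schedule Activity 1@1, Activity 2@1, Activity 3@1, Activity 4@1, Activity 5@2: d1:10  d2:11  d3:9  d4:2 — peak 11.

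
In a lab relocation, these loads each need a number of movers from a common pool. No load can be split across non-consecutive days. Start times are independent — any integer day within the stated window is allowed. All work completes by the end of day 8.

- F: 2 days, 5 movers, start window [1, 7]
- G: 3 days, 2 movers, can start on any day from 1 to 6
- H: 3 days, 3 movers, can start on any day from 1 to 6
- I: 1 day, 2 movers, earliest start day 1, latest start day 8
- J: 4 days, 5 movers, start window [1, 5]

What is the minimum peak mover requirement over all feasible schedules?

8

Early-start (F@1, G@1, H@1, I@1, J@1) gives peak 17: d1:17  d2:15  d3:10  d4:5  d5:0  d6:0  d7:0  d8:0.
Shift H→3, I→3, J→4.
Schedule F@1, G@1, H@3, I@3, J@4: d1:7  d2:7  d3:7  d4:8  d5:8  d6:5  d7:5  d8:0 — peak 8.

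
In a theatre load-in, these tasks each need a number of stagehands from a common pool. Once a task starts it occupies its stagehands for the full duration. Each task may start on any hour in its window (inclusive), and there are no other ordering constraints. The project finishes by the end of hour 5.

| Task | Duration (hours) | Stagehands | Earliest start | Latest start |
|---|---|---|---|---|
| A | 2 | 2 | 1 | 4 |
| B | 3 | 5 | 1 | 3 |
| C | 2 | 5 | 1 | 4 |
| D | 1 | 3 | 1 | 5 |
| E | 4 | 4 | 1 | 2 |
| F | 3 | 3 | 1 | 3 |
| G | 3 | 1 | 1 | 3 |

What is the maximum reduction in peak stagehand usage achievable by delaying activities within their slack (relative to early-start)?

Early-start peak: h1:23  h2:20  h3:13  h4:4  h5:0 ⇒ 23.
Leveled (A@1, B@1, C@4, D@1, E@2, F@3, G@1): h1:11  h2:12  h3:13  h4:12  h5:12 ⇒ 13.
Reduction 23 − 13 = 10.

10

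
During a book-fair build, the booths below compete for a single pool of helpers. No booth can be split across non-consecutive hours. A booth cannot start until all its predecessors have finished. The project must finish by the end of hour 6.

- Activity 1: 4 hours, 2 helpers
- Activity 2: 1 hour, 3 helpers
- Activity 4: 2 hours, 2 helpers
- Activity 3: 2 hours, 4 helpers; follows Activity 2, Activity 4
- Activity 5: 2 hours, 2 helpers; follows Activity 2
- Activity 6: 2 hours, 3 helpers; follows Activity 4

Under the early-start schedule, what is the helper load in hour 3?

11

At early start, hour 3 has: Activity 1, Activity 3, Activity 5, Activity 6.
Demand: 2 + 4 + 2 + 3 = 11.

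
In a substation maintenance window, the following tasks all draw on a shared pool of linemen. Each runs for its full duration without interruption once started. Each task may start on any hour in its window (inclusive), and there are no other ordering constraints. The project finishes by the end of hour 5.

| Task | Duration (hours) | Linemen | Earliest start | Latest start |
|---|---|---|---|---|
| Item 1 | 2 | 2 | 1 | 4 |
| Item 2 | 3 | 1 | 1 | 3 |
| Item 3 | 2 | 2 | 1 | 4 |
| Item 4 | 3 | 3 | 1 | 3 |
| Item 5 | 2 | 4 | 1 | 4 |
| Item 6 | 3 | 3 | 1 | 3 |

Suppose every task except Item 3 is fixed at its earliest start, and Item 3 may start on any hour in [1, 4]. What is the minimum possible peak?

13

Item 3@1: h1:15  h2:15  h3:7  h4:0  h5:0 → peak 15
Item 3@2: h1:13  h2:15  h3:9  h4:0  h5:0 → peak 15
Item 3@3: h1:13  h2:13  h3:9  h4:2  h5:0 → peak 13
Item 3@4: h1:13  h2:13  h3:7  h4:2  h5:2 → peak 13
Best is Item 3@3, peak 13.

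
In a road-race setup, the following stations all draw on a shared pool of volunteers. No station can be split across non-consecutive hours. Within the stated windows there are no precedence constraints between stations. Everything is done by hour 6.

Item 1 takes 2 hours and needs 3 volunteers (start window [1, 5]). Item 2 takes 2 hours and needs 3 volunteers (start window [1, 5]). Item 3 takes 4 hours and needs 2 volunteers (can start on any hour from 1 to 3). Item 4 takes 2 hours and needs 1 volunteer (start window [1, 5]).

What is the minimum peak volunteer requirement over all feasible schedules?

5

Early-start (Item 1@1, Item 2@1, Item 3@1, Item 4@1) gives peak 9: h1:9  h2:9  h3:2  h4:2  h5:0  h6:0.
Shift Item 2→3, Item 4→5.
Schedule Item 1@1, Item 2@3, Item 3@1, Item 4@5: h1:5  h2:5  h3:5  h4:5  h5:1  h6:1 — peak 5.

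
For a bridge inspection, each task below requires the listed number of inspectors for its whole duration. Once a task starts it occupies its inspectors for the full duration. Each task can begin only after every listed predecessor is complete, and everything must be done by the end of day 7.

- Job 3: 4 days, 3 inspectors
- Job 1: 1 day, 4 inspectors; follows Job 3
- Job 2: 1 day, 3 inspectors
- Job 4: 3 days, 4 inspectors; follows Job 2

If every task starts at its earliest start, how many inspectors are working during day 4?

At early start, day 4 has: Job 3, Job 4.
Demand: 3 + 4 = 7.

7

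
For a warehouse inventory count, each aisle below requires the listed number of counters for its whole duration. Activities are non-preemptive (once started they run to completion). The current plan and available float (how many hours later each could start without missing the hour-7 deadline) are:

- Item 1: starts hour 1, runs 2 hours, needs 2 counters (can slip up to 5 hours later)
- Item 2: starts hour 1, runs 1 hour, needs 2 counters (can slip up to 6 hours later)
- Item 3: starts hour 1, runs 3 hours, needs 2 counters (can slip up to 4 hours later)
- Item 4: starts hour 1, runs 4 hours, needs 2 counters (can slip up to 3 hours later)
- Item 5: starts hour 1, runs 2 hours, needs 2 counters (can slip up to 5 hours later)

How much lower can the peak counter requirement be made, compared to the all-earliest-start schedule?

6

Early-start peak: h1:10  h2:8  h3:4  h4:2  h5:0  h6:0  h7:0 ⇒ 10.
Leveled (Item 1@1, Item 2@1, Item 3@2, Item 4@3, Item 5@5): h1:4  h2:4  h3:4  h4:4  h5:4  h6:4  h7:0 ⇒ 4.
Reduction 10 − 4 = 6.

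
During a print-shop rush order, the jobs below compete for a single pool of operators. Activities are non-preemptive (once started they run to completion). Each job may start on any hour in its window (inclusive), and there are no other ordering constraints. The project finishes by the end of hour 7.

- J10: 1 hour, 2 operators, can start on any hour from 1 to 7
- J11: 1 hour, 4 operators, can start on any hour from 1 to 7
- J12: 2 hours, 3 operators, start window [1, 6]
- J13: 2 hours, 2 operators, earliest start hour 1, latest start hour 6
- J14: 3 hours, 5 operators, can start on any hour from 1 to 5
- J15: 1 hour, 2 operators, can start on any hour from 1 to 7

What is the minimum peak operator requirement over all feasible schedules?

5

Early-start (J10@1, J11@1, J12@1, J13@1, J14@1, J15@1) gives peak 18: h1:18  h2:10  h3:5  h4:0  h5:0  h6:0  h7:0.
Shift J11→2, J12→3, J13→3, J14→5.
Schedule J10@1, J11@2, J12@3, J13@3, J14@5, J15@1: h1:4  h2:4  h3:5  h4:5  h5:5  h6:5  h7:5 — peak 5.
Total operator-hours = 33 over 7 hours ⇒ peak ≥ ⌈33/7⌉ = 5, so 5 is optimal.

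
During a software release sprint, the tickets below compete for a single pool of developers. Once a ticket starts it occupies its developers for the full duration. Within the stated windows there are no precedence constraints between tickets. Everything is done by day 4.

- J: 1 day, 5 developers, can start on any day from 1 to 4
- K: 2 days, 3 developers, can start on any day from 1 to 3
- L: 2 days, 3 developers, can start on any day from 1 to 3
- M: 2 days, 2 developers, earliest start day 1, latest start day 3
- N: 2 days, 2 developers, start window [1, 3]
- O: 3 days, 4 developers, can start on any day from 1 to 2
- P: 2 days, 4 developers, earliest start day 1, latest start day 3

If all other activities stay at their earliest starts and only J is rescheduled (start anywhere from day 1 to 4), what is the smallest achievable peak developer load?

18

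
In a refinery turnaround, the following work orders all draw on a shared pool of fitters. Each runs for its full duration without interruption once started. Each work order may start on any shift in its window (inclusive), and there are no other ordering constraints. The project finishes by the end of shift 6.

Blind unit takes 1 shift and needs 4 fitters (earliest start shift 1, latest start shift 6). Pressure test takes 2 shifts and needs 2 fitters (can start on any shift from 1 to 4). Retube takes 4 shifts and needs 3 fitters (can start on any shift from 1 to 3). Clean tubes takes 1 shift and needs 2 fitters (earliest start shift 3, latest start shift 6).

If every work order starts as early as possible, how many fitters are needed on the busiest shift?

Early-start schedule: Blind unit@1, Pressure test@1, Retube@1, Clean tubes@3.
Load per shift: shift 1: 9, shift 2: 5, shift 3: 5, shift 4: 3, shift 5: 0, shift 6: 0.
Peak is 9.

9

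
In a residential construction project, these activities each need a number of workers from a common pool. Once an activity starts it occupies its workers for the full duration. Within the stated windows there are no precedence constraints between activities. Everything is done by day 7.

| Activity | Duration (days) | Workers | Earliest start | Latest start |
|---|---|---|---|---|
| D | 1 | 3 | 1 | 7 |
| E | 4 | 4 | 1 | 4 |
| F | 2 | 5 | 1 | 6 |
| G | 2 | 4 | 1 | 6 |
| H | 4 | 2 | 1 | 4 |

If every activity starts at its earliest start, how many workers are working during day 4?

6

At early start, day 4 has: E, H.
Demand: 4 + 2 = 6.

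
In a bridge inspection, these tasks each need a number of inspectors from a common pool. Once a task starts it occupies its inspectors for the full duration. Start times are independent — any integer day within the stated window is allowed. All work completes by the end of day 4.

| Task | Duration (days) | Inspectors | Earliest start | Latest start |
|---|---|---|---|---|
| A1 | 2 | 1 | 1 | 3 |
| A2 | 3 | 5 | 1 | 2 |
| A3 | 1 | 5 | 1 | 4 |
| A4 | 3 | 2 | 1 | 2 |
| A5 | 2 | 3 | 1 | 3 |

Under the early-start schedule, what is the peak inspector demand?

16

Early-start schedule: A1@1, A2@1, A3@1, A4@1, A5@1.
Load per day: day 1: 16, day 2: 11, day 3: 7, day 4: 0.
Peak is 16.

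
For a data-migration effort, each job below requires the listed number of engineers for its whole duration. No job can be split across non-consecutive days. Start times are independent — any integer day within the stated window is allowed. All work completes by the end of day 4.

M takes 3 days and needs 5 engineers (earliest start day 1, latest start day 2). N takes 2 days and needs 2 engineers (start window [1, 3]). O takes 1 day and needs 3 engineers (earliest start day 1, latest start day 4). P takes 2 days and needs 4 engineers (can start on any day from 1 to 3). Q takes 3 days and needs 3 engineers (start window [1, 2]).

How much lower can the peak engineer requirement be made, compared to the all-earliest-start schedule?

Early-start peak: d1:17  d2:14  d3:8  d4:0 ⇒ 17.
Leveled (M@1, N@1, O@1, P@3, Q@2): d1:10  d2:10  d3:12  d4:7 ⇒ 12.
Reduction 17 − 12 = 5.

5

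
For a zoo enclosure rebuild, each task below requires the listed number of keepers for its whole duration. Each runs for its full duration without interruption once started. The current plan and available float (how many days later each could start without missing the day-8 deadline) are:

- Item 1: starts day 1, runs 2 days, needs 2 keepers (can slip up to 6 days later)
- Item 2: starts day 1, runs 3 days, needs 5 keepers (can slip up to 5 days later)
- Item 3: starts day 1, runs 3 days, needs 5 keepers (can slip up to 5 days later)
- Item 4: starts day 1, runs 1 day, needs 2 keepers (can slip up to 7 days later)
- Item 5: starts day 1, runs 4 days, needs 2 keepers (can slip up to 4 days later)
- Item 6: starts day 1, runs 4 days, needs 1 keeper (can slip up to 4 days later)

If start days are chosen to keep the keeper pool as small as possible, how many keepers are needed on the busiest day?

7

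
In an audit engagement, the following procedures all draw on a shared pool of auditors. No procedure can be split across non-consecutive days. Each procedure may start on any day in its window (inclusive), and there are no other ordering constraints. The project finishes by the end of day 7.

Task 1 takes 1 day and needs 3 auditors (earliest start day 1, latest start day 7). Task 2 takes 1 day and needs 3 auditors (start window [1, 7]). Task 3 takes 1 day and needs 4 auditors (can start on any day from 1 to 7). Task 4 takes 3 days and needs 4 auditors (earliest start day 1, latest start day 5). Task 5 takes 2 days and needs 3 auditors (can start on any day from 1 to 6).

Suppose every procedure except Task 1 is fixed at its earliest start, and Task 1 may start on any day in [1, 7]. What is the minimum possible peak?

Task 1@1: d1:17  d2:7  d3:4  d4:0  d5:0  d6:0  d7:0 → peak 17
Task 1@2: d1:14  d2:10  d3:4  d4:0  d5:0  d6:0  d7:0 → peak 14
Task 1@3: d1:14  d2:7  d3:7  d4:0  d5:0  d6:0  d7:0 → peak 14
Task 1@4: d1:14  d2:7  d3:4  d4:3  d5:0  d6:0  d7:0 → peak 14
Task 1@5: d1:14  d2:7  d3:4  d4:0  d5:3  d6:0  d7:0 → peak 14
Task 1@6: d1:14  d2:7  d3:4  d4:0  d5:0  d6:3  d7:0 → peak 14
Task 1@7: d1:14  d2:7  d3:4  d4:0  d5:0  d6:0  d7:3 → peak 14
Best is Task 1@2, peak 14.

14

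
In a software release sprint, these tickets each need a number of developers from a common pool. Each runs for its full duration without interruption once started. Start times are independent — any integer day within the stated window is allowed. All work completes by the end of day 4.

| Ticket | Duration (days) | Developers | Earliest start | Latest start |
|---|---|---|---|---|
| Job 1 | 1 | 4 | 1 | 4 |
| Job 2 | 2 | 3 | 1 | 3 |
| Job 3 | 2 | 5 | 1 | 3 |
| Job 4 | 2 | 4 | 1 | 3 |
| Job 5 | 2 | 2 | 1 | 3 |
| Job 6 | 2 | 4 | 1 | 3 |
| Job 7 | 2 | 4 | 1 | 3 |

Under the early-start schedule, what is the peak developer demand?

Early-start schedule: Job 1@1, Job 2@1, Job 3@1, Job 4@1, Job 5@1, Job 6@1, Job 7@1.
Load per day: day 1: 26, day 2: 22, day 3: 0, day 4: 0.
Peak is 26.

26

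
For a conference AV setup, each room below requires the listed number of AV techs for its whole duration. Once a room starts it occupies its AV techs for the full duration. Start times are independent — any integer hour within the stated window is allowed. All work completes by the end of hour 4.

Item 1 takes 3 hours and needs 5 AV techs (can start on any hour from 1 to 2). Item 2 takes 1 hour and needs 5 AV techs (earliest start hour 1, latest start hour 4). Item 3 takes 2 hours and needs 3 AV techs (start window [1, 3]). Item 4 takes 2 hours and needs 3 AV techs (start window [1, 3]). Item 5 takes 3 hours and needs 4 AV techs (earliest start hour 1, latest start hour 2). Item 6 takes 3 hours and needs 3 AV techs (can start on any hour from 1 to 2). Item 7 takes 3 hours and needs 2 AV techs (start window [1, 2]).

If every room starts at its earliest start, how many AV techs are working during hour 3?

At early start, hour 3 has: Item 1, Item 5, Item 6, Item 7.
Demand: 5 + 4 + 3 + 2 = 14.

14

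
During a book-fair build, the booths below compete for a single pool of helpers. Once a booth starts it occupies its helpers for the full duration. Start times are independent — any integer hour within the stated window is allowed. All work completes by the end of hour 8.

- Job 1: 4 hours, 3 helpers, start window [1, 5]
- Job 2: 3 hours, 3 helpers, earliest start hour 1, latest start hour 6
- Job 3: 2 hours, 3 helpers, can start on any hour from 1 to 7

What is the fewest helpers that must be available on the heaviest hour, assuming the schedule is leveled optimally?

6

Early-start (Job 1@1, Job 2@1, Job 3@1) gives peak 9: h1:9  h2:9  h3:6  h4:3  h5:0  h6:0  h7:0  h8:0.
Shift Job 3→4.
Schedule Job 1@1, Job 2@1, Job 3@4: h1:6  h2:6  h3:6  h4:6  h5:3  h6:0  h7:0  h8:0 — peak 6.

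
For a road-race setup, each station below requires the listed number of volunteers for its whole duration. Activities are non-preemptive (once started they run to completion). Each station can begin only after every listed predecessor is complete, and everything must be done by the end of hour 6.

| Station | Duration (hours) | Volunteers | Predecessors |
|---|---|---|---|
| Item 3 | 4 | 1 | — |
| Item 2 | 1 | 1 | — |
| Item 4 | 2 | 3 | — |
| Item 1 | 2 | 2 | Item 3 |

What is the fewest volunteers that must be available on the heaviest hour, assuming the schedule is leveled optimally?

Early-start (Item 3@1, Item 2@1, Item 4@1, Item 1@5) gives peak 5: h1:5  h2:4  h3:1  h4:1  h5:2  h6:2.
Shift Item 4→2.
Schedule Item 3@1, Item 2@1, Item 4@2, Item 1@5: h1:2  h2:4  h3:4  h4:1  h5:2  h6:2 — peak 4.

4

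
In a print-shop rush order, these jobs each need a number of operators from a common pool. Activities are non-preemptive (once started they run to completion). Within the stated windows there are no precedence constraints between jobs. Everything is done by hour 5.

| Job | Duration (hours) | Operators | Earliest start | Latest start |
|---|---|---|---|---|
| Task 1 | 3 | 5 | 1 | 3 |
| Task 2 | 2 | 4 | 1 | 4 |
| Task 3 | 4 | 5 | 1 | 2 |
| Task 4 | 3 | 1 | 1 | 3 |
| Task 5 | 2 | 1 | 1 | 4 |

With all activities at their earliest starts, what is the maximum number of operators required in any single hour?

16

Early-start schedule: Task 1@1, Task 2@1, Task 3@1, Task 4@1, Task 5@1.
Load per hour: hour 1: 16, hour 2: 16, hour 3: 11, hour 4: 5, hour 5: 0.
Peak is 16.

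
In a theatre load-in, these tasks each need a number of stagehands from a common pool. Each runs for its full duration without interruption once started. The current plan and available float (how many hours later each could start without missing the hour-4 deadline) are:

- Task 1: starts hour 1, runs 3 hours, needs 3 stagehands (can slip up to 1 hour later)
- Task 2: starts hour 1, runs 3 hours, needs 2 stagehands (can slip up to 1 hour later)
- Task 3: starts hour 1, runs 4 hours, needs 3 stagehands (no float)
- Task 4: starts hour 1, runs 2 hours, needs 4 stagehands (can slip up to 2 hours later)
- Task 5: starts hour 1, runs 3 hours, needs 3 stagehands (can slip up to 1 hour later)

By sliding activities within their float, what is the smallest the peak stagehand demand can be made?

15

Schedule Task 1@1, Task 2@1, Task 3@1, Task 4@1, Task 5@1: h1:15  h2:15  h3:11  h4:3 — peak 15.
No arrangement of the 24 feasible schedules does better.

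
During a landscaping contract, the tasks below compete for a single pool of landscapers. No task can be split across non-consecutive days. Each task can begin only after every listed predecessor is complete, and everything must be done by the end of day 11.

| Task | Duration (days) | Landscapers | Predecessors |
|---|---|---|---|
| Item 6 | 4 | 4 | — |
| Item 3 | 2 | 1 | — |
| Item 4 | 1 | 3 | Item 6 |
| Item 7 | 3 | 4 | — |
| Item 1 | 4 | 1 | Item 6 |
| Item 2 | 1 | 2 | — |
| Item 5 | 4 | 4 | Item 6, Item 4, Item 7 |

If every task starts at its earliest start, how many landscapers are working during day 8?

5

At early start, day 8 has: Item 1, Item 5.
Demand: 1 + 4 = 5.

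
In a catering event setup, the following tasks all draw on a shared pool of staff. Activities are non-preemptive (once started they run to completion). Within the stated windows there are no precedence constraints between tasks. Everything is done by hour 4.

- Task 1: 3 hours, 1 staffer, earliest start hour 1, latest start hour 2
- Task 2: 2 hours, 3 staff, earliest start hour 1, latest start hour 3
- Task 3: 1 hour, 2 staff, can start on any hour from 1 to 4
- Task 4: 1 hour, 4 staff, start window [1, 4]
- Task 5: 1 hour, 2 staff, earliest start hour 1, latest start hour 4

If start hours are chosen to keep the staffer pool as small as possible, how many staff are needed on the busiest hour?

5

Early-start (Task 1@1, Task 2@1, Task 3@1, Task 4@1, Task 5@1) gives peak 12: h1:12  h2:4  h3:1  h4:0.
Shift Task 3→3, Task 4→4, Task 5→3.
Schedule Task 1@1, Task 2@1, Task 3@3, Task 4@4, Task 5@3: h1:4  h2:4  h3:5  h4:4 — peak 5.
Total staffer-hours = 17 over 4 hours ⇒ peak ≥ ⌈17/4⌉ = 5, so 5 is optimal.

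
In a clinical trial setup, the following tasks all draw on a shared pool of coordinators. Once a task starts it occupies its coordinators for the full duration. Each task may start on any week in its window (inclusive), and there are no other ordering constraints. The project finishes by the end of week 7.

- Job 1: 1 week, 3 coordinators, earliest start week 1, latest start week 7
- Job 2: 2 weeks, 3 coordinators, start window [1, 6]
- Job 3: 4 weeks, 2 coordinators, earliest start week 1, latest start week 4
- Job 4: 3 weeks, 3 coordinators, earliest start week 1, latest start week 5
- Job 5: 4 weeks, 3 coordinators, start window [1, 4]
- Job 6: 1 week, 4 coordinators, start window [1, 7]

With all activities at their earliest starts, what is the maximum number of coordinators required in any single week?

18

Early-start schedule: Job 1@1, Job 2@1, Job 3@1, Job 4@1, Job 5@1, Job 6@1.
Load per week: week 1: 18, week 2: 11, week 3: 8, week 4: 5, week 5: 0, week 6: 0, week 7: 0.
Peak is 18.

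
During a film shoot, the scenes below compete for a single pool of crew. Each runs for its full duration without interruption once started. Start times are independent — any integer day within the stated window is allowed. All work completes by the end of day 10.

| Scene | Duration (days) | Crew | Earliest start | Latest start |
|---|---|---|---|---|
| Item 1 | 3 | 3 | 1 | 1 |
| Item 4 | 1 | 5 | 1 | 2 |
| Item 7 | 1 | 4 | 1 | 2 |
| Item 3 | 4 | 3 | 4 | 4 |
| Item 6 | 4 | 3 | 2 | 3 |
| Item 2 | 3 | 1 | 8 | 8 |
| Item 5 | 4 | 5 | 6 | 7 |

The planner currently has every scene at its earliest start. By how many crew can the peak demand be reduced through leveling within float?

4

Early-start peak: d1:12  d2:6  d3:6  d4:6  d5:6  d6:8  d7:8  d8:6  d9:6  d10:1 ⇒ 12.
Leveled (Item 1@1, Item 4@1, Item 7@2, Item 3@4, Item 6@3, Item 2@8, Item 5@7): d1:8  d2:7  d3:6  d4:6  d5:6  d6:6  d7:8  d8:6  d9:6  d10:6 ⇒ 8.
Reduction 12 − 8 = 4.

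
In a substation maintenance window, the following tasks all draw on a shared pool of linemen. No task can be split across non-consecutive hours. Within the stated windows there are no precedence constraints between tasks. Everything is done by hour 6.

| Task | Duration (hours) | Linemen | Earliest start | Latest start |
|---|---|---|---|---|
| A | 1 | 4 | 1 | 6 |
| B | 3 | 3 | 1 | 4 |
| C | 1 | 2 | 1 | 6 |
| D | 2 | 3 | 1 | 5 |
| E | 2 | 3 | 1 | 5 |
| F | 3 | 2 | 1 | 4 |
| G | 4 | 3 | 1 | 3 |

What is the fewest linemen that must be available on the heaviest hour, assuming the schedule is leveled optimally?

8

Early-start (A@1, B@1, C@1, D@1, E@1, F@1, G@1) gives peak 20: h1:20  h2:14  h3:8  h4:3  h5:0  h6:0.
Shift B→2, C→2, E→5, F→3, G→3.
Schedule A@1, B@2, C@2, D@1, E@5, F@3, G@3: h1:7  h2:8  h3:8  h4:8  h5:8  h6:6 — peak 8.
Total lineman-hours = 45 over 6 hours ⇒ peak ≥ ⌈45/6⌉ = 8, so 8 is optimal.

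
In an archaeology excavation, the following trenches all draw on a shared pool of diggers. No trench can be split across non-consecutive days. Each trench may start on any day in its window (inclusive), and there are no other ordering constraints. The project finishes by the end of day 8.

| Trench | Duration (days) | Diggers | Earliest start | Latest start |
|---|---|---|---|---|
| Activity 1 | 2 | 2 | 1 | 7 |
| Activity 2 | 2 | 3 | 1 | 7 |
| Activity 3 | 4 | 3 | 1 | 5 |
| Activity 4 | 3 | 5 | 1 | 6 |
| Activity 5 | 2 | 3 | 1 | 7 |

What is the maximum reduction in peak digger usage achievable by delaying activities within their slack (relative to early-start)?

9

Early-start peak: d1:16  d2:16  d3:8  d4:3  d5:0  d6:0  d7:0  d8:0 ⇒ 16.
Leveled (Activity 1@1, Activity 2@4, Activity 3@4, Activity 4@1, Activity 5@6): d1:7  d2:7  d3:5  d4:6  d5:6  d6:6  d7:6  d8:0 ⇒ 7.
Reduction 16 − 7 = 9.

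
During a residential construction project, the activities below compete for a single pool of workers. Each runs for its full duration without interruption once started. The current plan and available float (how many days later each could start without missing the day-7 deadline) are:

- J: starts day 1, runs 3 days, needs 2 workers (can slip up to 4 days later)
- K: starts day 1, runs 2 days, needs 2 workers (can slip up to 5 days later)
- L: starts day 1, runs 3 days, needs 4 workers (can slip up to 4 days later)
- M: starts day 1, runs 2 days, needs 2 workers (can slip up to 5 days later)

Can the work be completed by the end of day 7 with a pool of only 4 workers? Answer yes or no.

yes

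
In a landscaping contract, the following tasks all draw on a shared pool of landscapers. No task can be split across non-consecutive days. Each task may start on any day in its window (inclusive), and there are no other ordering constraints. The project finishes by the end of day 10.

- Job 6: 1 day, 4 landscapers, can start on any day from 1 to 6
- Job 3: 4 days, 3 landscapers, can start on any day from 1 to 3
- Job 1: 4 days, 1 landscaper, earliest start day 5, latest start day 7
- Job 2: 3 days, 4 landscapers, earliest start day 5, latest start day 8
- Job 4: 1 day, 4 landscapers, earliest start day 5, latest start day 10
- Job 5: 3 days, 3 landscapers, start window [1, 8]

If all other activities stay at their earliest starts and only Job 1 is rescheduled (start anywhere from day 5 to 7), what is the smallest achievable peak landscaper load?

10

Job 1@5: d1:10  d2:6  d3:6  d4:3  d5:9  d6:5  d7:5  d8:1  d9:0  d10:0 → peak 10
Job 1@6: d1:10  d2:6  d3:6  d4:3  d5:8  d6:5  d7:5  d8:1  d9:1  d10:0 → peak 10
Job 1@7: d1:10  d2:6  d3:6  d4:3  d5:8  d6:4  d7:5  d8:1  d9:1  d10:1 → peak 10
Best is Job 1@5, peak 10.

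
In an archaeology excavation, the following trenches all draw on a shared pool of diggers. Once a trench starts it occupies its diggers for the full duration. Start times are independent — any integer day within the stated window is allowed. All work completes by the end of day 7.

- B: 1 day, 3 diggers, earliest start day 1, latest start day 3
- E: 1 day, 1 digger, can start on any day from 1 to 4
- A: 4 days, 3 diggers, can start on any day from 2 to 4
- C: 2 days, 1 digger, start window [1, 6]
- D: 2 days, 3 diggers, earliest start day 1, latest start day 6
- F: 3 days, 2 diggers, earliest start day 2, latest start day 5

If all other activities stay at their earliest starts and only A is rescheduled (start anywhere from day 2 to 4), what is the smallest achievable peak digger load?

8

A@2: d1:8  d2:9  d3:5  d4:5  d5:3  d6:0  d7:0 → peak 9
A@3: d1:8  d2:6  d3:5  d4:5  d5:3  d6:3  d7:0 → peak 8
A@4: d1:8  d2:6  d3:2  d4:5  d5:3  d6:3  d7:3 → peak 8
Best is A@3, peak 8.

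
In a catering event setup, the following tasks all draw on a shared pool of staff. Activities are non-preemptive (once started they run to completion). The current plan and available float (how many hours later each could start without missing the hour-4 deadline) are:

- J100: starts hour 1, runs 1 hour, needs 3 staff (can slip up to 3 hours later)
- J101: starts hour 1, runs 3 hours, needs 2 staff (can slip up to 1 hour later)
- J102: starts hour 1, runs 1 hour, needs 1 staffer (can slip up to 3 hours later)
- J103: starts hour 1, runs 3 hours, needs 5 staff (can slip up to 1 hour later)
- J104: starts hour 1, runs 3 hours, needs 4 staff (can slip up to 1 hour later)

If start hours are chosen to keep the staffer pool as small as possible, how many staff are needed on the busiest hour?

11

Early-start (J100@1, J101@1, J102@1, J103@1, J104@1) gives peak 15: h1:15  h2:11  h3:11  h4:0.
Shift J104→2.
Schedule J100@1, J101@1, J102@1, J103@1, J104@2: h1:11  h2:11  h3:11  h4:4 — peak 11.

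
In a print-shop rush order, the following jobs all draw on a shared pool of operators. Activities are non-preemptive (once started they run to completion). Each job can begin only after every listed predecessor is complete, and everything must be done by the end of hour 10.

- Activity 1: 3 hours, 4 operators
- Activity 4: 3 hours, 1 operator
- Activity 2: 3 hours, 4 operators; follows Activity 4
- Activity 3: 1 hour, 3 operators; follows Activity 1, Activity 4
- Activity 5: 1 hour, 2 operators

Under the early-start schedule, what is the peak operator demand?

7

Early-start schedule: Activity 1@1, Activity 4@1, Activity 2@4, Activity 3@4, Activity 5@1.
Load per hour: hour 1: 7, hour 2: 5, hour 3: 5, hour 4: 7, hour 5: 4, hour 6: 4, hour 7: 0, hour 8: 0, hour 9: 0, hour 10: 0.
Peak is 7.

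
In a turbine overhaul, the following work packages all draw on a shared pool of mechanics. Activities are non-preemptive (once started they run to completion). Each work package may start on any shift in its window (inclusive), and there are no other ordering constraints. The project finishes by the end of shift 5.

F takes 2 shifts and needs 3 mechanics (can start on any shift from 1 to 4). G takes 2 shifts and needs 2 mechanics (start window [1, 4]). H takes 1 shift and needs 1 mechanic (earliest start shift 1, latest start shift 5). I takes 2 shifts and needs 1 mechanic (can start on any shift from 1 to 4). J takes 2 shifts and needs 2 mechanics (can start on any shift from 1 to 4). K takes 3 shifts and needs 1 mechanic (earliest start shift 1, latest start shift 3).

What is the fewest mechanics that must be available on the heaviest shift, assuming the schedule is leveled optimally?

Early-start (F@1, G@1, H@1, I@1, J@1, K@1) gives peak 10: s1:10  s2:9  s3:1  s4:0  s5:0.
Shift H→3, I→3, J→3, K→3.
Schedule F@1, G@1, H@3, I@3, J@3, K@3: s1:5  s2:5  s3:5  s4:4  s5:1 — peak 5.

5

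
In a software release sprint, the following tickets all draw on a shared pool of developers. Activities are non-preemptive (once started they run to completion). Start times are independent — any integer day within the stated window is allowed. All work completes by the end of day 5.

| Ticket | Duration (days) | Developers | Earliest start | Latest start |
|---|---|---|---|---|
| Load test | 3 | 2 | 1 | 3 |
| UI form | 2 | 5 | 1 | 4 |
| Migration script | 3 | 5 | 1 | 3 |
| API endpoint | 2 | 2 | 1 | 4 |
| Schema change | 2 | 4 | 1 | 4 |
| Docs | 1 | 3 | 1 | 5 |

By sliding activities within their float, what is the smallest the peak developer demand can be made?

Early-start (Load test@1, UI form@1, Migration script@1, API endpoint@1, Schema change@1, Docs@1) gives peak 21: d1:21  d2:18  d3:7  d4:0  d5:0.
Shift Migration script→3, Schema change→4, Docs→3.
Schedule Load test@1, UI form@1, Migration script@3, API endpoint@1, Schema change@4, Docs@3: d1:9  d2:9  d3:10  d4:9  d5:9 — peak 10.
Total developer-days = 46 over 5 days ⇒ peak ≥ ⌈46/5⌉ = 10, so 10 is optimal.

10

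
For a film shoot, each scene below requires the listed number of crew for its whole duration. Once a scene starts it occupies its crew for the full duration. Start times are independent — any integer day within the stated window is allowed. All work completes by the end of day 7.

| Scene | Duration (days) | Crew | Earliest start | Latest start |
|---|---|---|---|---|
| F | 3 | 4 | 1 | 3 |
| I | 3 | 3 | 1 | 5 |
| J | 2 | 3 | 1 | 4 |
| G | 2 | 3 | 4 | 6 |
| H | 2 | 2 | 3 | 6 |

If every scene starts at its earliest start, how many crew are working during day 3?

At early start, day 3 has: F, I, H.
Demand: 4 + 3 + 2 = 9.

9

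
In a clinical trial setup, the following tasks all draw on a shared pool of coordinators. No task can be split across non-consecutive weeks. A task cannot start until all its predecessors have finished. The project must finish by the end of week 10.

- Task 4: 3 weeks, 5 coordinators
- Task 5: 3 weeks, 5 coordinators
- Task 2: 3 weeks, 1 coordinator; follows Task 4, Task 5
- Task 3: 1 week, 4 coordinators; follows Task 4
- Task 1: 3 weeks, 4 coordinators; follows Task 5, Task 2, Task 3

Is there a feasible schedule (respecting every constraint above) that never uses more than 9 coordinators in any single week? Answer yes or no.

no

The minimum achievable peak is 10; 9 < 10, so no feasible schedule stays within the cap.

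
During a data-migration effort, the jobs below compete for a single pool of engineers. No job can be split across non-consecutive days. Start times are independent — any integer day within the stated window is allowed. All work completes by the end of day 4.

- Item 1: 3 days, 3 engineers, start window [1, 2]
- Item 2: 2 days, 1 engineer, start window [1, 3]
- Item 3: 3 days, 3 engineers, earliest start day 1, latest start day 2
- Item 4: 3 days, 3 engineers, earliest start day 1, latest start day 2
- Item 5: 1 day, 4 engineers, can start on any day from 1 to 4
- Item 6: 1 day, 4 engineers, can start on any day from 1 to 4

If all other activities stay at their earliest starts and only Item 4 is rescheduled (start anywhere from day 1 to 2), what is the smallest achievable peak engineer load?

15

Item 4@1: d1:18  d2:10  d3:9  d4:0 → peak 18
Item 4@2: d1:15  d2:10  d3:9  d4:3 → peak 15
Best is Item 4@2, peak 15.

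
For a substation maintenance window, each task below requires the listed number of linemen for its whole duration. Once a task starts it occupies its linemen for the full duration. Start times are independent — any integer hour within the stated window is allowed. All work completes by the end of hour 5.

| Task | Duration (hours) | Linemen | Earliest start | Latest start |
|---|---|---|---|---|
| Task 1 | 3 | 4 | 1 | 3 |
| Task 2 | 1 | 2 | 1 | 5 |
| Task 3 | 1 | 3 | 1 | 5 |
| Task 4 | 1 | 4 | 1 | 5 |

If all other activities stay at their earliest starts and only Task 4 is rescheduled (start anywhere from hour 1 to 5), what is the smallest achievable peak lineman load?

9

Task 4@1: h1:13  h2:4  h3:4  h4:0  h5:0 → peak 13
Task 4@2: h1:9  h2:8  h3:4  h4:0  h5:0 → peak 9
Task 4@3: h1:9  h2:4  h3:8  h4:0  h5:0 → peak 9
Task 4@4: h1:9  h2:4  h3:4  h4:4  h5:0 → peak 9
Task 4@5: h1:9  h2:4  h3:4  h4:0  h5:4 → peak 9
Best is Task 4@2, peak 9.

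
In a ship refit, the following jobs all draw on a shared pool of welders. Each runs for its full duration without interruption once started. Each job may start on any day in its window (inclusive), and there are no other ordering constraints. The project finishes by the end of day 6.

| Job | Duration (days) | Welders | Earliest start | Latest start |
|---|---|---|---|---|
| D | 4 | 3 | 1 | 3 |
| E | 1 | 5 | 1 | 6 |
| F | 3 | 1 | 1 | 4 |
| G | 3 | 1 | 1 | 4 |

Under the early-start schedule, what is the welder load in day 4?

3

At early start, day 4 has: D.
Demand: 3 = 3.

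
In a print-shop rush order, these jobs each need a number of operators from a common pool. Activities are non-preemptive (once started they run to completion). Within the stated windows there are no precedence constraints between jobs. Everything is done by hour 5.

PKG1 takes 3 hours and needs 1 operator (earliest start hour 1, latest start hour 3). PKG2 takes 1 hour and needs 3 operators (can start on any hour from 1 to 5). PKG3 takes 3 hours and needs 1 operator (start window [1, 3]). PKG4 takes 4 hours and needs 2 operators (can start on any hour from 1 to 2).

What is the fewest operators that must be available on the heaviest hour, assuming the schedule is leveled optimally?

4

Early-start (PKG1@1, PKG2@1, PKG3@1, PKG4@1) gives peak 7: h1:7  h2:4  h3:4  h4:2  h5:0.
Shift PKG3→2, PKG4→2.
Schedule PKG1@1, PKG2@1, PKG3@2, PKG4@2: h1:4  h2:4  h3:4  h4:3  h5:2 — peak 4.
Total operator-hours = 17 over 5 hours ⇒ peak ≥ ⌈17/5⌉ = 4, so 4 is optimal.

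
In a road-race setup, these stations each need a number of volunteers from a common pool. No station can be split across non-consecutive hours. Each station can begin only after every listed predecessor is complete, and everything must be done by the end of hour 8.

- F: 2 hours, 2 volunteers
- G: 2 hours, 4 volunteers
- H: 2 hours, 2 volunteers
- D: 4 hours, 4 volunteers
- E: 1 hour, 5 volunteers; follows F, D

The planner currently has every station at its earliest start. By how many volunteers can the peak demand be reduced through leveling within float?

Early-start peak: h1:12  h2:12  h3:4  h4:4  h5:5  h6:0  h7:0  h8:0 ⇒ 12.
Leveled (F@1, G@1, H@3, D@3, E@7): h1:6  h2:6  h3:6  h4:6  h5:4  h6:4  h7:5  h8:0 ⇒ 6.
Reduction 12 − 6 = 6.

6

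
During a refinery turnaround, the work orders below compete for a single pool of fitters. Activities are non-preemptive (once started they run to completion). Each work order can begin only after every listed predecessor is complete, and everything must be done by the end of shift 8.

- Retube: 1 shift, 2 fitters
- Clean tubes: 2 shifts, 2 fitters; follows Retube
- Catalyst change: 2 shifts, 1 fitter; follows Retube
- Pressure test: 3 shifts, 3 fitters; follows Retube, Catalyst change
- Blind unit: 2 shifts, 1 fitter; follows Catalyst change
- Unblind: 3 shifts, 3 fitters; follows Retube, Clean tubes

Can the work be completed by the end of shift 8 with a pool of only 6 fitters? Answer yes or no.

Schedule Retube@1, Clean tubes@2, Catalyst change@2, Pressure test@4, Blind unit@4, Unblind@6: s1:2  s2:3  s3:3  s4:4  s5:4  s6:6  s7:3  s8:3 — peak 6 ≤ 6.

yes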